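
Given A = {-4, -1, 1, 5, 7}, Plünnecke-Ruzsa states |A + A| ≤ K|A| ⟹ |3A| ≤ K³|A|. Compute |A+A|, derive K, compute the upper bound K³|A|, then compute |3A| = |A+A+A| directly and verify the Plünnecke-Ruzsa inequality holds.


|A| = 5.
Step 1: Compute A + A by enumerating all 25 pairs.
A + A = {-8, -5, -3, -2, 0, 1, 2, 3, 4, 6, 8, 10, 12, 14}, so |A + A| = 14.
Step 2: Doubling constant K = |A + A|/|A| = 14/5 = 14/5 ≈ 2.8000.
Step 3: Plünnecke-Ruzsa gives |3A| ≤ K³·|A| = (2.8000)³ · 5 ≈ 109.7600.
Step 4: Compute 3A = A + A + A directly by enumerating all triples (a,b,c) ∈ A³; |3A| = 25.
Step 5: Check 25 ≤ 109.7600? Yes ✓.

K = 14/5, Plünnecke-Ruzsa bound K³|A| ≈ 109.7600, |3A| = 25, inequality holds.


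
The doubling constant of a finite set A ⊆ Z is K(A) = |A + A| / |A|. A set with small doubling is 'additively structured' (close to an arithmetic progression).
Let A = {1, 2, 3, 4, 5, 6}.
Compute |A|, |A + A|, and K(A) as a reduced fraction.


|A| = 6.
Compute A + A by enumerating all 36 pairs.
A + A = {2, 3, 4, 5, 6, 7, 8, 9, 10, 11, 12}, so |A + A| = 11.
K = |A + A| / |A| = 11/6 (already in lowest terms) ≈ 1.8333.
Reference: AP of size 6 gives K = 11/6 ≈ 1.8333; a fully generic set of size 6 gives K ≈ 3.5000.

|A| = 6, |A + A| = 11, K = 11/6.


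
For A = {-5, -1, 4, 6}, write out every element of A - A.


A - A = {a - a' : a, a' ∈ A}.
Compute a - a' for each ordered pair (a, a'):
a = -5: -5--5=0, -5--1=-4, -5-4=-9, -5-6=-11
a = -1: -1--5=4, -1--1=0, -1-4=-5, -1-6=-7
a = 4: 4--5=9, 4--1=5, 4-4=0, 4-6=-2
a = 6: 6--5=11, 6--1=7, 6-4=2, 6-6=0
Collecting distinct values (and noting 0 appears from a-a):
A - A = {-11, -9, -7, -5, -4, -2, 0, 2, 4, 5, 7, 9, 11}
|A - A| = 13

A - A = {-11, -9, -7, -5, -4, -2, 0, 2, 4, 5, 7, 9, 11}


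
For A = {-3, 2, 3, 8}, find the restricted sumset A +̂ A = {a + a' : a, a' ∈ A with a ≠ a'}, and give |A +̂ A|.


Restricted sumset: A +̂ A = {a + a' : a ∈ A, a' ∈ A, a ≠ a'}.
Equivalently, take A + A and drop any sum 2a that is achievable ONLY as a + a for a ∈ A (i.e. sums representable only with equal summands).
Enumerate pairs (a, a') with a < a' (symmetric, so each unordered pair gives one sum; this covers all a ≠ a'):
  -3 + 2 = -1
  -3 + 3 = 0
  -3 + 8 = 5
  2 + 3 = 5
  2 + 8 = 10
  3 + 8 = 11
Collected distinct sums: {-1, 0, 5, 10, 11}
|A +̂ A| = 5
(Reference bound: |A +̂ A| ≥ 2|A| - 3 for |A| ≥ 2, with |A| = 4 giving ≥ 5.)

|A +̂ A| = 5


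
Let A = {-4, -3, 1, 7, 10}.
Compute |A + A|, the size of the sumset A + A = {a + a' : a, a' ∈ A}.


A + A = {a + a' : a, a' ∈ A}; |A| = 5.
General bounds: 2|A| - 1 ≤ |A + A| ≤ |A|(|A|+1)/2, i.e. 9 ≤ |A + A| ≤ 15.
Lower bound 2|A|-1 is attained iff A is an arithmetic progression.
Enumerate sums a + a' for a ≤ a' (symmetric, so this suffices):
a = -4: -4+-4=-8, -4+-3=-7, -4+1=-3, -4+7=3, -4+10=6
a = -3: -3+-3=-6, -3+1=-2, -3+7=4, -3+10=7
a = 1: 1+1=2, 1+7=8, 1+10=11
a = 7: 7+7=14, 7+10=17
a = 10: 10+10=20
Distinct sums: {-8, -7, -6, -3, -2, 2, 3, 4, 6, 7, 8, 11, 14, 17, 20}
|A + A| = 15

|A + A| = 15


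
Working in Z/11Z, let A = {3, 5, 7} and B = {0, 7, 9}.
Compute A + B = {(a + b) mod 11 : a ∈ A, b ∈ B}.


Work in Z/11Z: reduce every sum a + b modulo 11.
Enumerate all 9 pairs:
a = 3: 3+0=3, 3+7=10, 3+9=1
a = 5: 5+0=5, 5+7=1, 5+9=3
a = 7: 7+0=7, 7+7=3, 7+9=5
Distinct residues collected: {1, 3, 5, 7, 10}
|A + B| = 5 (out of 11 total residues).

A + B = {1, 3, 5, 7, 10}


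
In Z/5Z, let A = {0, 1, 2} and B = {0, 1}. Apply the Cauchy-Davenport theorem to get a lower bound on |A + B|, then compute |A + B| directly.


Cauchy-Davenport: |A + B| ≥ min(p, |A| + |B| - 1) for A, B nonempty in Z/pZ.
|A| = 3, |B| = 2, p = 5.
CD lower bound = min(5, 3 + 2 - 1) = min(5, 4) = 4.
Compute A + B mod 5 directly:
a = 0: 0+0=0, 0+1=1
a = 1: 1+0=1, 1+1=2
a = 2: 2+0=2, 2+1=3
A + B = {0, 1, 2, 3}, so |A + B| = 4.
Verify: 4 ≥ 4? Yes ✓.

CD lower bound = 4, actual |A + B| = 4.


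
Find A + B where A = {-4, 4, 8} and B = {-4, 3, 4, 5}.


A + B = {a + b : a ∈ A, b ∈ B}.
Enumerate all |A|·|B| = 3·4 = 12 pairs (a, b) and collect distinct sums.
a = -4: -4+-4=-8, -4+3=-1, -4+4=0, -4+5=1
a = 4: 4+-4=0, 4+3=7, 4+4=8, 4+5=9
a = 8: 8+-4=4, 8+3=11, 8+4=12, 8+5=13
Collecting distinct sums: A + B = {-8, -1, 0, 1, 4, 7, 8, 9, 11, 12, 13}
|A + B| = 11

A + B = {-8, -1, 0, 1, 4, 7, 8, 9, 11, 12, 13}


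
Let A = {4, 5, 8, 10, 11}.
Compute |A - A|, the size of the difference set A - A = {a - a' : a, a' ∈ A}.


A - A = {a - a' : a, a' ∈ A}; |A| = 5.
Bounds: 2|A|-1 ≤ |A - A| ≤ |A|² - |A| + 1, i.e. 9 ≤ |A - A| ≤ 21.
Note: 0 ∈ A - A always (from a - a). The set is symmetric: if d ∈ A - A then -d ∈ A - A.
Enumerate nonzero differences d = a - a' with a > a' (then include -d):
Positive differences: {1, 2, 3, 4, 5, 6, 7}
Full difference set: {0} ∪ (positive diffs) ∪ (negative diffs).
|A - A| = 1 + 2·7 = 15 (matches direct enumeration: 15).

|A - A| = 15


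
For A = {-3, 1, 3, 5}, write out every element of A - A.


A - A = {a - a' : a, a' ∈ A}.
Compute a - a' for each ordered pair (a, a'):
a = -3: -3--3=0, -3-1=-4, -3-3=-6, -3-5=-8
a = 1: 1--3=4, 1-1=0, 1-3=-2, 1-5=-4
a = 3: 3--3=6, 3-1=2, 3-3=0, 3-5=-2
a = 5: 5--3=8, 5-1=4, 5-3=2, 5-5=0
Collecting distinct values (and noting 0 appears from a-a):
A - A = {-8, -6, -4, -2, 0, 2, 4, 6, 8}
|A - A| = 9

A - A = {-8, -6, -4, -2, 0, 2, 4, 6, 8}


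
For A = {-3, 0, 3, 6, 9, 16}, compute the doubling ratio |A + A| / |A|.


|A| = 6.
Compute A + A by enumerating all 36 pairs.
A + A = {-6, -3, 0, 3, 6, 9, 12, 13, 15, 16, 18, 19, 22, 25, 32}, so |A + A| = 15.
K = |A + A| / |A| = 15/6 = 5/2 ≈ 2.5000.
Reference: AP of size 6 gives K = 11/6 ≈ 1.8333; a fully generic set of size 6 gives K ≈ 3.5000.

|A| = 6, |A + A| = 15, K = 15/6 = 5/2.


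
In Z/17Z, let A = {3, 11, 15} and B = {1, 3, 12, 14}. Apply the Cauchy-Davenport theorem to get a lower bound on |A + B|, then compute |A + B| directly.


Cauchy-Davenport: |A + B| ≥ min(p, |A| + |B| - 1) for A, B nonempty in Z/pZ.
|A| = 3, |B| = 4, p = 17.
CD lower bound = min(17, 3 + 4 - 1) = min(17, 6) = 6.
Compute A + B mod 17 directly:
a = 3: 3+1=4, 3+3=6, 3+12=15, 3+14=0
a = 11: 11+1=12, 11+3=14, 11+12=6, 11+14=8
a = 15: 15+1=16, 15+3=1, 15+12=10, 15+14=12
A + B = {0, 1, 4, 6, 8, 10, 12, 14, 15, 16}, so |A + B| = 10.
Verify: 10 ≥ 6? Yes ✓.

CD lower bound = 6, actual |A + B| = 10.


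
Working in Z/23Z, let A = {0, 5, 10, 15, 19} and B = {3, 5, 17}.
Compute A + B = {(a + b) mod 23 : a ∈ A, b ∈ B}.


Work in Z/23Z: reduce every sum a + b modulo 23.
Enumerate all 15 pairs:
a = 0: 0+3=3, 0+5=5, 0+17=17
a = 5: 5+3=8, 5+5=10, 5+17=22
a = 10: 10+3=13, 10+5=15, 10+17=4
a = 15: 15+3=18, 15+5=20, 15+17=9
a = 19: 19+3=22, 19+5=1, 19+17=13
Distinct residues collected: {1, 3, 4, 5, 8, 9, 10, 13, 15, 17, 18, 20, 22}
|A + B| = 13 (out of 23 total residues).

A + B = {1, 3, 4, 5, 8, 9, 10, 13, 15, 17, 18, 20, 22}


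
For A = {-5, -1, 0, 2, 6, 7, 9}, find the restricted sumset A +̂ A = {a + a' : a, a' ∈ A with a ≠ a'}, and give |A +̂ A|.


Restricted sumset: A +̂ A = {a + a' : a ∈ A, a' ∈ A, a ≠ a'}.
Equivalently, take A + A and drop any sum 2a that is achievable ONLY as a + a for a ∈ A (i.e. sums representable only with equal summands).
Enumerate pairs (a, a') with a < a' (symmetric, so each unordered pair gives one sum; this covers all a ≠ a'):
  -5 + -1 = -6
  -5 + 0 = -5
  -5 + 2 = -3
  -5 + 6 = 1
  -5 + 7 = 2
  -5 + 9 = 4
  -1 + 0 = -1
  -1 + 2 = 1
  -1 + 6 = 5
  -1 + 7 = 6
  -1 + 9 = 8
  0 + 2 = 2
  0 + 6 = 6
  0 + 7 = 7
  0 + 9 = 9
  2 + 6 = 8
  2 + 7 = 9
  2 + 9 = 11
  6 + 7 = 13
  6 + 9 = 15
  7 + 9 = 16
Collected distinct sums: {-6, -5, -3, -1, 1, 2, 4, 5, 6, 7, 8, 9, 11, 13, 15, 16}
|A +̂ A| = 16
(Reference bound: |A +̂ A| ≥ 2|A| - 3 for |A| ≥ 2, with |A| = 7 giving ≥ 11.)

|A +̂ A| = 16


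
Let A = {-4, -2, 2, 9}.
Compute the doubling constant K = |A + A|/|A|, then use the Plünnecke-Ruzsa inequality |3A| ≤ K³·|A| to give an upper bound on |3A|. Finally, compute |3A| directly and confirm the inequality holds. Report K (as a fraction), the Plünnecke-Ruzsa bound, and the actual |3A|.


|A| = 4.
Step 1: Compute A + A by enumerating all 16 pairs.
A + A = {-8, -6, -4, -2, 0, 4, 5, 7, 11, 18}, so |A + A| = 10.
Step 2: Doubling constant K = |A + A|/|A| = 10/4 = 10/4 ≈ 2.5000.
Step 3: Plünnecke-Ruzsa gives |3A| ≤ K³·|A| = (2.5000)³ · 4 ≈ 62.5000.
Step 4: Compute 3A = A + A + A directly by enumerating all triples (a,b,c) ∈ A³; |3A| = 19.
Step 5: Check 19 ≤ 62.5000? Yes ✓.

K = 10/4, Plünnecke-Ruzsa bound K³|A| ≈ 62.5000, |3A| = 19, inequality holds.


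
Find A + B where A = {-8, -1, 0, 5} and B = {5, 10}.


A + B = {a + b : a ∈ A, b ∈ B}.
Enumerate all |A|·|B| = 4·2 = 8 pairs (a, b) and collect distinct sums.
a = -8: -8+5=-3, -8+10=2
a = -1: -1+5=4, -1+10=9
a = 0: 0+5=5, 0+10=10
a = 5: 5+5=10, 5+10=15
Collecting distinct sums: A + B = {-3, 2, 4, 5, 9, 10, 15}
|A + B| = 7

A + B = {-3, 2, 4, 5, 9, 10, 15}


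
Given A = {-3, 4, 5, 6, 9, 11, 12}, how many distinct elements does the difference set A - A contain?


A - A = {a - a' : a, a' ∈ A}; |A| = 7.
Bounds: 2|A|-1 ≤ |A - A| ≤ |A|² - |A| + 1, i.e. 13 ≤ |A - A| ≤ 43.
Note: 0 ∈ A - A always (from a - a). The set is symmetric: if d ∈ A - A then -d ∈ A - A.
Enumerate nonzero differences d = a - a' with a > a' (then include -d):
Positive differences: {1, 2, 3, 4, 5, 6, 7, 8, 9, 12, 14, 15}
Full difference set: {0} ∪ (positive diffs) ∪ (negative diffs).
|A - A| = 1 + 2·12 = 25 (matches direct enumeration: 25).

|A - A| = 25


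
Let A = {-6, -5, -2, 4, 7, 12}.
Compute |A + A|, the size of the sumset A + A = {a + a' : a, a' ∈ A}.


A + A = {a + a' : a, a' ∈ A}; |A| = 6.
General bounds: 2|A| - 1 ≤ |A + A| ≤ |A|(|A|+1)/2, i.e. 11 ≤ |A + A| ≤ 21.
Lower bound 2|A|-1 is attained iff A is an arithmetic progression.
Enumerate sums a + a' for a ≤ a' (symmetric, so this suffices):
a = -6: -6+-6=-12, -6+-5=-11, -6+-2=-8, -6+4=-2, -6+7=1, -6+12=6
a = -5: -5+-5=-10, -5+-2=-7, -5+4=-1, -5+7=2, -5+12=7
a = -2: -2+-2=-4, -2+4=2, -2+7=5, -2+12=10
a = 4: 4+4=8, 4+7=11, 4+12=16
a = 7: 7+7=14, 7+12=19
a = 12: 12+12=24
Distinct sums: {-12, -11, -10, -8, -7, -4, -2, -1, 1, 2, 5, 6, 7, 8, 10, 11, 14, 16, 19, 24}
|A + A| = 20

|A + A| = 20


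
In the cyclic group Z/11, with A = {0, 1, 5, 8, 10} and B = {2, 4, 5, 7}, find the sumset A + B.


Work in Z/11Z: reduce every sum a + b modulo 11.
Enumerate all 20 pairs:
a = 0: 0+2=2, 0+4=4, 0+5=5, 0+7=7
a = 1: 1+2=3, 1+4=5, 1+5=6, 1+7=8
a = 5: 5+2=7, 5+4=9, 5+5=10, 5+7=1
a = 8: 8+2=10, 8+4=1, 8+5=2, 8+7=4
a = 10: 10+2=1, 10+4=3, 10+5=4, 10+7=6
Distinct residues collected: {1, 2, 3, 4, 5, 6, 7, 8, 9, 10}
|A + B| = 10 (out of 11 total residues).

A + B = {1, 2, 3, 4, 5, 6, 7, 8, 9, 10}


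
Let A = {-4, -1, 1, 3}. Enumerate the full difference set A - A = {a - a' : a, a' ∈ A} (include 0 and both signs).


A - A = {a - a' : a, a' ∈ A}.
Compute a - a' for each ordered pair (a, a'):
a = -4: -4--4=0, -4--1=-3, -4-1=-5, -4-3=-7
a = -1: -1--4=3, -1--1=0, -1-1=-2, -1-3=-4
a = 1: 1--4=5, 1--1=2, 1-1=0, 1-3=-2
a = 3: 3--4=7, 3--1=4, 3-1=2, 3-3=0
Collecting distinct values (and noting 0 appears from a-a):
A - A = {-7, -5, -4, -3, -2, 0, 2, 3, 4, 5, 7}
|A - A| = 11

A - A = {-7, -5, -4, -3, -2, 0, 2, 3, 4, 5, 7}


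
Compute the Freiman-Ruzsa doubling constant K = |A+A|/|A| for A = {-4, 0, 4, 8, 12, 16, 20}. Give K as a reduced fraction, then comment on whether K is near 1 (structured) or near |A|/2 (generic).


|A| = 7.
Compute A + A by enumerating all 49 pairs.
A + A = {-8, -4, 0, 4, 8, 12, 16, 20, 24, 28, 32, 36, 40}, so |A + A| = 13.
K = |A + A| / |A| = 13/7 (already in lowest terms) ≈ 1.8571.
Reference: AP of size 7 gives K = 13/7 ≈ 1.8571; a fully generic set of size 7 gives K ≈ 4.0000.

|A| = 7, |A + A| = 13, K = 13/7.


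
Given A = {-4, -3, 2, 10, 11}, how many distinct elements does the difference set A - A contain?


A - A = {a - a' : a, a' ∈ A}; |A| = 5.
Bounds: 2|A|-1 ≤ |A - A| ≤ |A|² - |A| + 1, i.e. 9 ≤ |A - A| ≤ 21.
Note: 0 ∈ A - A always (from a - a). The set is symmetric: if d ∈ A - A then -d ∈ A - A.
Enumerate nonzero differences d = a - a' with a > a' (then include -d):
Positive differences: {1, 5, 6, 8, 9, 13, 14, 15}
Full difference set: {0} ∪ (positive diffs) ∪ (negative diffs).
|A - A| = 1 + 2·8 = 17 (matches direct enumeration: 17).

|A - A| = 17


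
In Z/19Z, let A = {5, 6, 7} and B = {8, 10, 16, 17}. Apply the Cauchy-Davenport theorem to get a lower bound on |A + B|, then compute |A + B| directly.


Cauchy-Davenport: |A + B| ≥ min(p, |A| + |B| - 1) for A, B nonempty in Z/pZ.
|A| = 3, |B| = 4, p = 19.
CD lower bound = min(19, 3 + 4 - 1) = min(19, 6) = 6.
Compute A + B mod 19 directly:
a = 5: 5+8=13, 5+10=15, 5+16=2, 5+17=3
a = 6: 6+8=14, 6+10=16, 6+16=3, 6+17=4
a = 7: 7+8=15, 7+10=17, 7+16=4, 7+17=5
A + B = {2, 3, 4, 5, 13, 14, 15, 16, 17}, so |A + B| = 9.
Verify: 9 ≥ 6? Yes ✓.

CD lower bound = 6, actual |A + B| = 9.


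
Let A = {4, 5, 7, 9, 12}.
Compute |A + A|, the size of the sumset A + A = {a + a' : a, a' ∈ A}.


A + A = {a + a' : a, a' ∈ A}; |A| = 5.
General bounds: 2|A| - 1 ≤ |A + A| ≤ |A|(|A|+1)/2, i.e. 9 ≤ |A + A| ≤ 15.
Lower bound 2|A|-1 is attained iff A is an arithmetic progression.
Enumerate sums a + a' for a ≤ a' (symmetric, so this suffices):
a = 4: 4+4=8, 4+5=9, 4+7=11, 4+9=13, 4+12=16
a = 5: 5+5=10, 5+7=12, 5+9=14, 5+12=17
a = 7: 7+7=14, 7+9=16, 7+12=19
a = 9: 9+9=18, 9+12=21
a = 12: 12+12=24
Distinct sums: {8, 9, 10, 11, 12, 13, 14, 16, 17, 18, 19, 21, 24}
|A + A| = 13

|A + A| = 13


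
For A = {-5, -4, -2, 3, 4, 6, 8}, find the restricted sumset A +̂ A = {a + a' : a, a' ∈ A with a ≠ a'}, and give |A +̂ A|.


Restricted sumset: A +̂ A = {a + a' : a ∈ A, a' ∈ A, a ≠ a'}.
Equivalently, take A + A and drop any sum 2a that is achievable ONLY as a + a for a ∈ A (i.e. sums representable only with equal summands).
Enumerate pairs (a, a') with a < a' (symmetric, so each unordered pair gives one sum; this covers all a ≠ a'):
  -5 + -4 = -9
  -5 + -2 = -7
  -5 + 3 = -2
  -5 + 4 = -1
  -5 + 6 = 1
  -5 + 8 = 3
  -4 + -2 = -6
  -4 + 3 = -1
  -4 + 4 = 0
  -4 + 6 = 2
  -4 + 8 = 4
  -2 + 3 = 1
  -2 + 4 = 2
  -2 + 6 = 4
  -2 + 8 = 6
  3 + 4 = 7
  3 + 6 = 9
  3 + 8 = 11
  4 + 6 = 10
  4 + 8 = 12
  6 + 8 = 14
Collected distinct sums: {-9, -7, -6, -2, -1, 0, 1, 2, 3, 4, 6, 7, 9, 10, 11, 12, 14}
|A +̂ A| = 17
(Reference bound: |A +̂ A| ≥ 2|A| - 3 for |A| ≥ 2, with |A| = 7 giving ≥ 11.)

|A +̂ A| = 17


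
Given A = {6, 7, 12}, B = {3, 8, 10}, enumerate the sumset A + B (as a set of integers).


A + B = {a + b : a ∈ A, b ∈ B}.
Enumerate all |A|·|B| = 3·3 = 9 pairs (a, b) and collect distinct sums.
a = 6: 6+3=9, 6+8=14, 6+10=16
a = 7: 7+3=10, 7+8=15, 7+10=17
a = 12: 12+3=15, 12+8=20, 12+10=22
Collecting distinct sums: A + B = {9, 10, 14, 15, 16, 17, 20, 22}
|A + B| = 8

A + B = {9, 10, 14, 15, 16, 17, 20, 22}


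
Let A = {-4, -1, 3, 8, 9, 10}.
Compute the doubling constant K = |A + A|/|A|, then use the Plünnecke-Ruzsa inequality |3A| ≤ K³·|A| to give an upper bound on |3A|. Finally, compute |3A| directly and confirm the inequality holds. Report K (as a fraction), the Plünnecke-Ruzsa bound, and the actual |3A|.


|A| = 6.
Step 1: Compute A + A by enumerating all 36 pairs.
A + A = {-8, -5, -2, -1, 2, 4, 5, 6, 7, 8, 9, 11, 12, 13, 16, 17, 18, 19, 20}, so |A + A| = 19.
Step 2: Doubling constant K = |A + A|/|A| = 19/6 = 19/6 ≈ 3.1667.
Step 3: Plünnecke-Ruzsa gives |3A| ≤ K³·|A| = (3.1667)³ · 6 ≈ 190.5278.
Step 4: Compute 3A = A + A + A directly by enumerating all triples (a,b,c) ∈ A³; |3A| = 37.
Step 5: Check 37 ≤ 190.5278? Yes ✓.

K = 19/6, Plünnecke-Ruzsa bound K³|A| ≈ 190.5278, |3A| = 37, inequality holds.


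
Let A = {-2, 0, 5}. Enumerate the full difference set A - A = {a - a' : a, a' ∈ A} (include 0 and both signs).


A - A = {a - a' : a, a' ∈ A}.
Compute a - a' for each ordered pair (a, a'):
a = -2: -2--2=0, -2-0=-2, -2-5=-7
a = 0: 0--2=2, 0-0=0, 0-5=-5
a = 5: 5--2=7, 5-0=5, 5-5=0
Collecting distinct values (and noting 0 appears from a-a):
A - A = {-7, -5, -2, 0, 2, 5, 7}
|A - A| = 7

A - A = {-7, -5, -2, 0, 2, 5, 7}


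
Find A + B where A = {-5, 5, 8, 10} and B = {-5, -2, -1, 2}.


A + B = {a + b : a ∈ A, b ∈ B}.
Enumerate all |A|·|B| = 4·4 = 16 pairs (a, b) and collect distinct sums.
a = -5: -5+-5=-10, -5+-2=-7, -5+-1=-6, -5+2=-3
a = 5: 5+-5=0, 5+-2=3, 5+-1=4, 5+2=7
a = 8: 8+-5=3, 8+-2=6, 8+-1=7, 8+2=10
a = 10: 10+-5=5, 10+-2=8, 10+-1=9, 10+2=12
Collecting distinct sums: A + B = {-10, -7, -6, -3, 0, 3, 4, 5, 6, 7, 8, 9, 10, 12}
|A + B| = 14

A + B = {-10, -7, -6, -3, 0, 3, 4, 5, 6, 7, 8, 9, 10, 12}


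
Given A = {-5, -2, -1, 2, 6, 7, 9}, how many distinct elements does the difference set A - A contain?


A - A = {a - a' : a, a' ∈ A}; |A| = 7.
Bounds: 2|A|-1 ≤ |A - A| ≤ |A|² - |A| + 1, i.e. 13 ≤ |A - A| ≤ 43.
Note: 0 ∈ A - A always (from a - a). The set is symmetric: if d ∈ A - A then -d ∈ A - A.
Enumerate nonzero differences d = a - a' with a > a' (then include -d):
Positive differences: {1, 2, 3, 4, 5, 7, 8, 9, 10, 11, 12, 14}
Full difference set: {0} ∪ (positive diffs) ∪ (negative diffs).
|A - A| = 1 + 2·12 = 25 (matches direct enumeration: 25).

|A - A| = 25


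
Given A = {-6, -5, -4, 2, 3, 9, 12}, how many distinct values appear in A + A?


A + A = {a + a' : a, a' ∈ A}; |A| = 7.
General bounds: 2|A| - 1 ≤ |A + A| ≤ |A|(|A|+1)/2, i.e. 13 ≤ |A + A| ≤ 28.
Lower bound 2|A|-1 is attained iff A is an arithmetic progression.
Enumerate sums a + a' for a ≤ a' (symmetric, so this suffices):
a = -6: -6+-6=-12, -6+-5=-11, -6+-4=-10, -6+2=-4, -6+3=-3, -6+9=3, -6+12=6
a = -5: -5+-5=-10, -5+-4=-9, -5+2=-3, -5+3=-2, -5+9=4, -5+12=7
a = -4: -4+-4=-8, -4+2=-2, -4+3=-1, -4+9=5, -4+12=8
a = 2: 2+2=4, 2+3=5, 2+9=11, 2+12=14
a = 3: 3+3=6, 3+9=12, 3+12=15
a = 9: 9+9=18, 9+12=21
a = 12: 12+12=24
Distinct sums: {-12, -11, -10, -9, -8, -4, -3, -2, -1, 3, 4, 5, 6, 7, 8, 11, 12, 14, 15, 18, 21, 24}
|A + A| = 22

|A + A| = 22


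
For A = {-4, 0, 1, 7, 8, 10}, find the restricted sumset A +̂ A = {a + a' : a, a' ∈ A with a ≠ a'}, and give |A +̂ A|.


Restricted sumset: A +̂ A = {a + a' : a ∈ A, a' ∈ A, a ≠ a'}.
Equivalently, take A + A and drop any sum 2a that is achievable ONLY as a + a for a ∈ A (i.e. sums representable only with equal summands).
Enumerate pairs (a, a') with a < a' (symmetric, so each unordered pair gives one sum; this covers all a ≠ a'):
  -4 + 0 = -4
  -4 + 1 = -3
  -4 + 7 = 3
  -4 + 8 = 4
  -4 + 10 = 6
  0 + 1 = 1
  0 + 7 = 7
  0 + 8 = 8
  0 + 10 = 10
  1 + 7 = 8
  1 + 8 = 9
  1 + 10 = 11
  7 + 8 = 15
  7 + 10 = 17
  8 + 10 = 18
Collected distinct sums: {-4, -3, 1, 3, 4, 6, 7, 8, 9, 10, 11, 15, 17, 18}
|A +̂ A| = 14
(Reference bound: |A +̂ A| ≥ 2|A| - 3 for |A| ≥ 2, with |A| = 6 giving ≥ 9.)

|A +̂ A| = 14


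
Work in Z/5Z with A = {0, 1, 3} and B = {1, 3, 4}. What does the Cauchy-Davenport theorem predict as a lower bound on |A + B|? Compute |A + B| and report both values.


Cauchy-Davenport: |A + B| ≥ min(p, |A| + |B| - 1) for A, B nonempty in Z/pZ.
|A| = 3, |B| = 3, p = 5.
CD lower bound = min(5, 3 + 3 - 1) = min(5, 5) = 5.
Compute A + B mod 5 directly:
a = 0: 0+1=1, 0+3=3, 0+4=4
a = 1: 1+1=2, 1+3=4, 1+4=0
a = 3: 3+1=4, 3+3=1, 3+4=2
A + B = {0, 1, 2, 3, 4}, so |A + B| = 5.
Verify: 5 ≥ 5? Yes ✓.

CD lower bound = 5, actual |A + B| = 5.


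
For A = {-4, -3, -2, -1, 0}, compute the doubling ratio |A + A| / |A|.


|A| = 5.
Compute A + A by enumerating all 25 pairs.
A + A = {-8, -7, -6, -5, -4, -3, -2, -1, 0}, so |A + A| = 9.
K = |A + A| / |A| = 9/5 (already in lowest terms) ≈ 1.8000.
Reference: AP of size 5 gives K = 9/5 ≈ 1.8000; a fully generic set of size 5 gives K ≈ 3.0000.

|A| = 5, |A + A| = 9, K = 9/5.


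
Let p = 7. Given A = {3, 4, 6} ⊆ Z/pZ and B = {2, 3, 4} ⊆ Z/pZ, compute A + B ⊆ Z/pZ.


Work in Z/7Z: reduce every sum a + b modulo 7.
Enumerate all 9 pairs:
a = 3: 3+2=5, 3+3=6, 3+4=0
a = 4: 4+2=6, 4+3=0, 4+4=1
a = 6: 6+2=1, 6+3=2, 6+4=3
Distinct residues collected: {0, 1, 2, 3, 5, 6}
|A + B| = 6 (out of 7 total residues).

A + B = {0, 1, 2, 3, 5, 6}


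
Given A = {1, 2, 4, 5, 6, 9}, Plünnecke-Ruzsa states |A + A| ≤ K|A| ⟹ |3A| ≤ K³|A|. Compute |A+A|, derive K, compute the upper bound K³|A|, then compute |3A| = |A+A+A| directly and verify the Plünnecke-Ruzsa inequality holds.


|A| = 6.
Step 1: Compute A + A by enumerating all 36 pairs.
A + A = {2, 3, 4, 5, 6, 7, 8, 9, 10, 11, 12, 13, 14, 15, 18}, so |A + A| = 15.
Step 2: Doubling constant K = |A + A|/|A| = 15/6 = 15/6 ≈ 2.5000.
Step 3: Plünnecke-Ruzsa gives |3A| ≤ K³·|A| = (2.5000)³ · 6 ≈ 93.7500.
Step 4: Compute 3A = A + A + A directly by enumerating all triples (a,b,c) ∈ A³; |3A| = 23.
Step 5: Check 23 ≤ 93.7500? Yes ✓.

K = 15/6, Plünnecke-Ruzsa bound K³|A| ≈ 93.7500, |3A| = 23, inequality holds.


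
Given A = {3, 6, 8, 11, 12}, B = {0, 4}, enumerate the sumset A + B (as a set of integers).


A + B = {a + b : a ∈ A, b ∈ B}.
Enumerate all |A|·|B| = 5·2 = 10 pairs (a, b) and collect distinct sums.
a = 3: 3+0=3, 3+4=7
a = 6: 6+0=6, 6+4=10
a = 8: 8+0=8, 8+4=12
a = 11: 11+0=11, 11+4=15
a = 12: 12+0=12, 12+4=16
Collecting distinct sums: A + B = {3, 6, 7, 8, 10, 11, 12, 15, 16}
|A + B| = 9

A + B = {3, 6, 7, 8, 10, 11, 12, 15, 16}


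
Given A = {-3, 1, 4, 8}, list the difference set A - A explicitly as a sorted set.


A - A = {a - a' : a, a' ∈ A}.
Compute a - a' for each ordered pair (a, a'):
a = -3: -3--3=0, -3-1=-4, -3-4=-7, -3-8=-11
a = 1: 1--3=4, 1-1=0, 1-4=-3, 1-8=-7
a = 4: 4--3=7, 4-1=3, 4-4=0, 4-8=-4
a = 8: 8--3=11, 8-1=7, 8-4=4, 8-8=0
Collecting distinct values (and noting 0 appears from a-a):
A - A = {-11, -7, -4, -3, 0, 3, 4, 7, 11}
|A - A| = 9

A - A = {-11, -7, -4, -3, 0, 3, 4, 7, 11}


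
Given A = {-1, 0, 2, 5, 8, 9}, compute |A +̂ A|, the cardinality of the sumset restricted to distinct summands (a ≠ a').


Restricted sumset: A +̂ A = {a + a' : a ∈ A, a' ∈ A, a ≠ a'}.
Equivalently, take A + A and drop any sum 2a that is achievable ONLY as a + a for a ∈ A (i.e. sums representable only with equal summands).
Enumerate pairs (a, a') with a < a' (symmetric, so each unordered pair gives one sum; this covers all a ≠ a'):
  -1 + 0 = -1
  -1 + 2 = 1
  -1 + 5 = 4
  -1 + 8 = 7
  -1 + 9 = 8
  0 + 2 = 2
  0 + 5 = 5
  0 + 8 = 8
  0 + 9 = 9
  2 + 5 = 7
  2 + 8 = 10
  2 + 9 = 11
  5 + 8 = 13
  5 + 9 = 14
  8 + 9 = 17
Collected distinct sums: {-1, 1, 2, 4, 5, 7, 8, 9, 10, 11, 13, 14, 17}
|A +̂ A| = 13
(Reference bound: |A +̂ A| ≥ 2|A| - 3 for |A| ≥ 2, with |A| = 6 giving ≥ 9.)

|A +̂ A| = 13


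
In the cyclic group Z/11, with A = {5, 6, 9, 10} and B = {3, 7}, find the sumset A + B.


Work in Z/11Z: reduce every sum a + b modulo 11.
Enumerate all 8 pairs:
a = 5: 5+3=8, 5+7=1
a = 6: 6+3=9, 6+7=2
a = 9: 9+3=1, 9+7=5
a = 10: 10+3=2, 10+7=6
Distinct residues collected: {1, 2, 5, 6, 8, 9}
|A + B| = 6 (out of 11 total residues).

A + B = {1, 2, 5, 6, 8, 9}


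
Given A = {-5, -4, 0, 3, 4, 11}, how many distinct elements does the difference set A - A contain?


A - A = {a - a' : a, a' ∈ A}; |A| = 6.
Bounds: 2|A|-1 ≤ |A - A| ≤ |A|² - |A| + 1, i.e. 11 ≤ |A - A| ≤ 31.
Note: 0 ∈ A - A always (from a - a). The set is symmetric: if d ∈ A - A then -d ∈ A - A.
Enumerate nonzero differences d = a - a' with a > a' (then include -d):
Positive differences: {1, 3, 4, 5, 7, 8, 9, 11, 15, 16}
Full difference set: {0} ∪ (positive diffs) ∪ (negative diffs).
|A - A| = 1 + 2·10 = 21 (matches direct enumeration: 21).

|A - A| = 21


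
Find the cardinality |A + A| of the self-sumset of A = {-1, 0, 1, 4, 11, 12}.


A + A = {a + a' : a, a' ∈ A}; |A| = 6.
General bounds: 2|A| - 1 ≤ |A + A| ≤ |A|(|A|+1)/2, i.e. 11 ≤ |A + A| ≤ 21.
Lower bound 2|A|-1 is attained iff A is an arithmetic progression.
Enumerate sums a + a' for a ≤ a' (symmetric, so this suffices):
a = -1: -1+-1=-2, -1+0=-1, -1+1=0, -1+4=3, -1+11=10, -1+12=11
a = 0: 0+0=0, 0+1=1, 0+4=4, 0+11=11, 0+12=12
a = 1: 1+1=2, 1+4=5, 1+11=12, 1+12=13
a = 4: 4+4=8, 4+11=15, 4+12=16
a = 11: 11+11=22, 11+12=23
a = 12: 12+12=24
Distinct sums: {-2, -1, 0, 1, 2, 3, 4, 5, 8, 10, 11, 12, 13, 15, 16, 22, 23, 24}
|A + A| = 18

|A + A| = 18


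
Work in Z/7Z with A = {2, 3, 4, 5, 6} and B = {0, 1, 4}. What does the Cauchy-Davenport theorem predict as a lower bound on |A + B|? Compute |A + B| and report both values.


Cauchy-Davenport: |A + B| ≥ min(p, |A| + |B| - 1) for A, B nonempty in Z/pZ.
|A| = 5, |B| = 3, p = 7.
CD lower bound = min(7, 5 + 3 - 1) = min(7, 7) = 7.
Compute A + B mod 7 directly:
a = 2: 2+0=2, 2+1=3, 2+4=6
a = 3: 3+0=3, 3+1=4, 3+4=0
a = 4: 4+0=4, 4+1=5, 4+4=1
a = 5: 5+0=5, 5+1=6, 5+4=2
a = 6: 6+0=6, 6+1=0, 6+4=3
A + B = {0, 1, 2, 3, 4, 5, 6}, so |A + B| = 7.
Verify: 7 ≥ 7? Yes ✓.

CD lower bound = 7, actual |A + B| = 7.


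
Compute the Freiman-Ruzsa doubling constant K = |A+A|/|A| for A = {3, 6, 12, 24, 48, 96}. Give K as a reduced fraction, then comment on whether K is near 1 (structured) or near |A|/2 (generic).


|A| = 6.
Compute A + A by enumerating all 36 pairs.
A + A = {6, 9, 12, 15, 18, 24, 27, 30, 36, 48, 51, 54, 60, 72, 96, 99, 102, 108, 120, 144, 192}, so |A + A| = 21.
K = |A + A| / |A| = 21/6 = 7/2 ≈ 3.5000.
Reference: AP of size 6 gives K = 11/6 ≈ 1.8333; a fully generic set of size 6 gives K ≈ 3.5000.

|A| = 6, |A + A| = 21, K = 21/6 = 7/2.


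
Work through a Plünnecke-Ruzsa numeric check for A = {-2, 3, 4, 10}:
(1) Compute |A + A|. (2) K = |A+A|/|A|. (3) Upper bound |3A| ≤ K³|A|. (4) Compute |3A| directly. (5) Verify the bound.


|A| = 4.
Step 1: Compute A + A by enumerating all 16 pairs.
A + A = {-4, 1, 2, 6, 7, 8, 13, 14, 20}, so |A + A| = 9.
Step 2: Doubling constant K = |A + A|/|A| = 9/4 = 9/4 ≈ 2.2500.
Step 3: Plünnecke-Ruzsa gives |3A| ≤ K³·|A| = (2.2500)³ · 4 ≈ 45.5625.
Step 4: Compute 3A = A + A + A directly by enumerating all triples (a,b,c) ∈ A³; |3A| = 16.
Step 5: Check 16 ≤ 45.5625? Yes ✓.

K = 9/4, Plünnecke-Ruzsa bound K³|A| ≈ 45.5625, |3A| = 16, inequality holds.


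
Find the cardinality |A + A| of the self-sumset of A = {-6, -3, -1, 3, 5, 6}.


A + A = {a + a' : a, a' ∈ A}; |A| = 6.
General bounds: 2|A| - 1 ≤ |A + A| ≤ |A|(|A|+1)/2, i.e. 11 ≤ |A + A| ≤ 21.
Lower bound 2|A|-1 is attained iff A is an arithmetic progression.
Enumerate sums a + a' for a ≤ a' (symmetric, so this suffices):
a = -6: -6+-6=-12, -6+-3=-9, -6+-1=-7, -6+3=-3, -6+5=-1, -6+6=0
a = -3: -3+-3=-6, -3+-1=-4, -3+3=0, -3+5=2, -3+6=3
a = -1: -1+-1=-2, -1+3=2, -1+5=4, -1+6=5
a = 3: 3+3=6, 3+5=8, 3+6=9
a = 5: 5+5=10, 5+6=11
a = 6: 6+6=12
Distinct sums: {-12, -9, -7, -6, -4, -3, -2, -1, 0, 2, 3, 4, 5, 6, 8, 9, 10, 11, 12}
|A + A| = 19

|A + A| = 19


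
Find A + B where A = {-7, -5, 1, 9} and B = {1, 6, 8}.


A + B = {a + b : a ∈ A, b ∈ B}.
Enumerate all |A|·|B| = 4·3 = 12 pairs (a, b) and collect distinct sums.
a = -7: -7+1=-6, -7+6=-1, -7+8=1
a = -5: -5+1=-4, -5+6=1, -5+8=3
a = 1: 1+1=2, 1+6=7, 1+8=9
a = 9: 9+1=10, 9+6=15, 9+8=17
Collecting distinct sums: A + B = {-6, -4, -1, 1, 2, 3, 7, 9, 10, 15, 17}
|A + B| = 11

A + B = {-6, -4, -1, 1, 2, 3, 7, 9, 10, 15, 17}


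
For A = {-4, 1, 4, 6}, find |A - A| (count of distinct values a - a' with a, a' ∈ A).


A - A = {a - a' : a, a' ∈ A}; |A| = 4.
Bounds: 2|A|-1 ≤ |A - A| ≤ |A|² - |A| + 1, i.e. 7 ≤ |A - A| ≤ 13.
Note: 0 ∈ A - A always (from a - a). The set is symmetric: if d ∈ A - A then -d ∈ A - A.
Enumerate nonzero differences d = a - a' with a > a' (then include -d):
Positive differences: {2, 3, 5, 8, 10}
Full difference set: {0} ∪ (positive diffs) ∪ (negative diffs).
|A - A| = 1 + 2·5 = 11 (matches direct enumeration: 11).

|A - A| = 11


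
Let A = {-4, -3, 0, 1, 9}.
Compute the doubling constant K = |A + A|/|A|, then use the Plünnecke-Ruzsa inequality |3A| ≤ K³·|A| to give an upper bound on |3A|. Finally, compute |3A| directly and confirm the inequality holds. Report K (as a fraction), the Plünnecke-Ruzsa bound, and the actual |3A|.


|A| = 5.
Step 1: Compute A + A by enumerating all 25 pairs.
A + A = {-8, -7, -6, -4, -3, -2, 0, 1, 2, 5, 6, 9, 10, 18}, so |A + A| = 14.
Step 2: Doubling constant K = |A + A|/|A| = 14/5 = 14/5 ≈ 2.8000.
Step 3: Plünnecke-Ruzsa gives |3A| ≤ K³·|A| = (2.8000)³ · 5 ≈ 109.7600.
Step 4: Compute 3A = A + A + A directly by enumerating all triples (a,b,c) ∈ A³; |3A| = 27.
Step 5: Check 27 ≤ 109.7600? Yes ✓.

K = 14/5, Plünnecke-Ruzsa bound K³|A| ≈ 109.7600, |3A| = 27, inequality holds.


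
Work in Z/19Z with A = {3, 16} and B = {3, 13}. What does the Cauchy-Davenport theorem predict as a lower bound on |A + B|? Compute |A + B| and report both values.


Cauchy-Davenport: |A + B| ≥ min(p, |A| + |B| - 1) for A, B nonempty in Z/pZ.
|A| = 2, |B| = 2, p = 19.
CD lower bound = min(19, 2 + 2 - 1) = min(19, 3) = 3.
Compute A + B mod 19 directly:
a = 3: 3+3=6, 3+13=16
a = 16: 16+3=0, 16+13=10
A + B = {0, 6, 10, 16}, so |A + B| = 4.
Verify: 4 ≥ 3? Yes ✓.

CD lower bound = 3, actual |A + B| = 4.


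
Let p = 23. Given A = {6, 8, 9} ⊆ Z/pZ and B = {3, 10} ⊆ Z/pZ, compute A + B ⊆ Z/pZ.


Work in Z/23Z: reduce every sum a + b modulo 23.
Enumerate all 6 pairs:
a = 6: 6+3=9, 6+10=16
a = 8: 8+3=11, 8+10=18
a = 9: 9+3=12, 9+10=19
Distinct residues collected: {9, 11, 12, 16, 18, 19}
|A + B| = 6 (out of 23 total residues).

A + B = {9, 11, 12, 16, 18, 19}


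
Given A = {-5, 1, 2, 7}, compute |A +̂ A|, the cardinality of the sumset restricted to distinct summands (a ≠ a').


Restricted sumset: A +̂ A = {a + a' : a ∈ A, a' ∈ A, a ≠ a'}.
Equivalently, take A + A and drop any sum 2a that is achievable ONLY as a + a for a ∈ A (i.e. sums representable only with equal summands).
Enumerate pairs (a, a') with a < a' (symmetric, so each unordered pair gives one sum; this covers all a ≠ a'):
  -5 + 1 = -4
  -5 + 2 = -3
  -5 + 7 = 2
  1 + 2 = 3
  1 + 7 = 8
  2 + 7 = 9
Collected distinct sums: {-4, -3, 2, 3, 8, 9}
|A +̂ A| = 6
(Reference bound: |A +̂ A| ≥ 2|A| - 3 for |A| ≥ 2, with |A| = 4 giving ≥ 5.)

|A +̂ A| = 6


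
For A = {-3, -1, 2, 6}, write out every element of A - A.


A - A = {a - a' : a, a' ∈ A}.
Compute a - a' for each ordered pair (a, a'):
a = -3: -3--3=0, -3--1=-2, -3-2=-5, -3-6=-9
a = -1: -1--3=2, -1--1=0, -1-2=-3, -1-6=-7
a = 2: 2--3=5, 2--1=3, 2-2=0, 2-6=-4
a = 6: 6--3=9, 6--1=7, 6-2=4, 6-6=0
Collecting distinct values (and noting 0 appears from a-a):
A - A = {-9, -7, -5, -4, -3, -2, 0, 2, 3, 4, 5, 7, 9}
|A - A| = 13

A - A = {-9, -7, -5, -4, -3, -2, 0, 2, 3, 4, 5, 7, 9}


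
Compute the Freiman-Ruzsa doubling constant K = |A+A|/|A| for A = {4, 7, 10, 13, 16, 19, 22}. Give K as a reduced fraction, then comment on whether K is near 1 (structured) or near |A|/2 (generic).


|A| = 7.
Compute A + A by enumerating all 49 pairs.
A + A = {8, 11, 14, 17, 20, 23, 26, 29, 32, 35, 38, 41, 44}, so |A + A| = 13.
K = |A + A| / |A| = 13/7 (already in lowest terms) ≈ 1.8571.
Reference: AP of size 7 gives K = 13/7 ≈ 1.8571; a fully generic set of size 7 gives K ≈ 4.0000.

|A| = 7, |A + A| = 13, K = 13/7.


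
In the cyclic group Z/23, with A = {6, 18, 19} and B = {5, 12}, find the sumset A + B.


Work in Z/23Z: reduce every sum a + b modulo 23.
Enumerate all 6 pairs:
a = 6: 6+5=11, 6+12=18
a = 18: 18+5=0, 18+12=7
a = 19: 19+5=1, 19+12=8
Distinct residues collected: {0, 1, 7, 8, 11, 18}
|A + B| = 6 (out of 23 total residues).

A + B = {0, 1, 7, 8, 11, 18}


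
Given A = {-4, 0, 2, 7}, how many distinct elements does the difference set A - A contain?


A - A = {a - a' : a, a' ∈ A}; |A| = 4.
Bounds: 2|A|-1 ≤ |A - A| ≤ |A|² - |A| + 1, i.e. 7 ≤ |A - A| ≤ 13.
Note: 0 ∈ A - A always (from a - a). The set is symmetric: if d ∈ A - A then -d ∈ A - A.
Enumerate nonzero differences d = a - a' with a > a' (then include -d):
Positive differences: {2, 4, 5, 6, 7, 11}
Full difference set: {0} ∪ (positive diffs) ∪ (negative diffs).
|A - A| = 1 + 2·6 = 13 (matches direct enumeration: 13).

|A - A| = 13


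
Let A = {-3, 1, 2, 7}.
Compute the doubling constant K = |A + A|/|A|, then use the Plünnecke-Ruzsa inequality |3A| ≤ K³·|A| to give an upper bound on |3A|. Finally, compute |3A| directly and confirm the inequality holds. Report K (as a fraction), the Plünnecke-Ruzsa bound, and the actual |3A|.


|A| = 4.
Step 1: Compute A + A by enumerating all 16 pairs.
A + A = {-6, -2, -1, 2, 3, 4, 8, 9, 14}, so |A + A| = 9.
Step 2: Doubling constant K = |A + A|/|A| = 9/4 = 9/4 ≈ 2.2500.
Step 3: Plünnecke-Ruzsa gives |3A| ≤ K³·|A| = (2.2500)³ · 4 ≈ 45.5625.
Step 4: Compute 3A = A + A + A directly by enumerating all triples (a,b,c) ∈ A³; |3A| = 16.
Step 5: Check 16 ≤ 45.5625? Yes ✓.

K = 9/4, Plünnecke-Ruzsa bound K³|A| ≈ 45.5625, |3A| = 16, inequality holds.


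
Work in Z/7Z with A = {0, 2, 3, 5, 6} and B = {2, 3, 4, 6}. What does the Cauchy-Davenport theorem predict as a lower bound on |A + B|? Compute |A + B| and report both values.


Cauchy-Davenport: |A + B| ≥ min(p, |A| + |B| - 1) for A, B nonempty in Z/pZ.
|A| = 5, |B| = 4, p = 7.
CD lower bound = min(7, 5 + 4 - 1) = min(7, 8) = 7.
Compute A + B mod 7 directly:
a = 0: 0+2=2, 0+3=3, 0+4=4, 0+6=6
a = 2: 2+2=4, 2+3=5, 2+4=6, 2+6=1
a = 3: 3+2=5, 3+3=6, 3+4=0, 3+6=2
a = 5: 5+2=0, 5+3=1, 5+4=2, 5+6=4
a = 6: 6+2=1, 6+3=2, 6+4=3, 6+6=5
A + B = {0, 1, 2, 3, 4, 5, 6}, so |A + B| = 7.
Verify: 7 ≥ 7? Yes ✓.

CD lower bound = 7, actual |A + B| = 7.


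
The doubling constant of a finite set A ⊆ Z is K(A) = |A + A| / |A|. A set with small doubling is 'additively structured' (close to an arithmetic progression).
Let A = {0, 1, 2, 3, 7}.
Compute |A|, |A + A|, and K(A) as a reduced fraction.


|A| = 5.
Compute A + A by enumerating all 25 pairs.
A + A = {0, 1, 2, 3, 4, 5, 6, 7, 8, 9, 10, 14}, so |A + A| = 12.
K = |A + A| / |A| = 12/5 (already in lowest terms) ≈ 2.4000.
Reference: AP of size 5 gives K = 9/5 ≈ 1.8000; a fully generic set of size 5 gives K ≈ 3.0000.

|A| = 5, |A + A| = 12, K = 12/5.


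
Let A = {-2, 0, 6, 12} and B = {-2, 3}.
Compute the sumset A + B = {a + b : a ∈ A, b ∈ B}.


A + B = {a + b : a ∈ A, b ∈ B}.
Enumerate all |A|·|B| = 4·2 = 8 pairs (a, b) and collect distinct sums.
a = -2: -2+-2=-4, -2+3=1
a = 0: 0+-2=-2, 0+3=3
a = 6: 6+-2=4, 6+3=9
a = 12: 12+-2=10, 12+3=15
Collecting distinct sums: A + B = {-4, -2, 1, 3, 4, 9, 10, 15}
|A + B| = 8

A + B = {-4, -2, 1, 3, 4, 9, 10, 15}


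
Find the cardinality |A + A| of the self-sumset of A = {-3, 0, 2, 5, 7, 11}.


A + A = {a + a' : a, a' ∈ A}; |A| = 6.
General bounds: 2|A| - 1 ≤ |A + A| ≤ |A|(|A|+1)/2, i.e. 11 ≤ |A + A| ≤ 21.
Lower bound 2|A|-1 is attained iff A is an arithmetic progression.
Enumerate sums a + a' for a ≤ a' (symmetric, so this suffices):
a = -3: -3+-3=-6, -3+0=-3, -3+2=-1, -3+5=2, -3+7=4, -3+11=8
a = 0: 0+0=0, 0+2=2, 0+5=5, 0+7=7, 0+11=11
a = 2: 2+2=4, 2+5=7, 2+7=9, 2+11=13
a = 5: 5+5=10, 5+7=12, 5+11=16
a = 7: 7+7=14, 7+11=18
a = 11: 11+11=22
Distinct sums: {-6, -3, -1, 0, 2, 4, 5, 7, 8, 9, 10, 11, 12, 13, 14, 16, 18, 22}
|A + A| = 18

|A + A| = 18


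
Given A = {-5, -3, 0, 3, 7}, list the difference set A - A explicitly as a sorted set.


A - A = {a - a' : a, a' ∈ A}.
Compute a - a' for each ordered pair (a, a'):
a = -5: -5--5=0, -5--3=-2, -5-0=-5, -5-3=-8, -5-7=-12
a = -3: -3--5=2, -3--3=0, -3-0=-3, -3-3=-6, -3-7=-10
a = 0: 0--5=5, 0--3=3, 0-0=0, 0-3=-3, 0-7=-7
a = 3: 3--5=8, 3--3=6, 3-0=3, 3-3=0, 3-7=-4
a = 7: 7--5=12, 7--3=10, 7-0=7, 7-3=4, 7-7=0
Collecting distinct values (and noting 0 appears from a-a):
A - A = {-12, -10, -8, -7, -6, -5, -4, -3, -2, 0, 2, 3, 4, 5, 6, 7, 8, 10, 12}
|A - A| = 19

A - A = {-12, -10, -8, -7, -6, -5, -4, -3, -2, 0, 2, 3, 4, 5, 6, 7, 8, 10, 12}


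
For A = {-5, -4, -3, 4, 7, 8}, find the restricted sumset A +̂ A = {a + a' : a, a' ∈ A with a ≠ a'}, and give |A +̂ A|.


Restricted sumset: A +̂ A = {a + a' : a ∈ A, a' ∈ A, a ≠ a'}.
Equivalently, take A + A and drop any sum 2a that is achievable ONLY as a + a for a ∈ A (i.e. sums representable only with equal summands).
Enumerate pairs (a, a') with a < a' (symmetric, so each unordered pair gives one sum; this covers all a ≠ a'):
  -5 + -4 = -9
  -5 + -3 = -8
  -5 + 4 = -1
  -5 + 7 = 2
  -5 + 8 = 3
  -4 + -3 = -7
  -4 + 4 = 0
  -4 + 7 = 3
  -4 + 8 = 4
  -3 + 4 = 1
  -3 + 7 = 4
  -3 + 8 = 5
  4 + 7 = 11
  4 + 8 = 12
  7 + 8 = 15
Collected distinct sums: {-9, -8, -7, -1, 0, 1, 2, 3, 4, 5, 11, 12, 15}
|A +̂ A| = 13
(Reference bound: |A +̂ A| ≥ 2|A| - 3 for |A| ≥ 2, with |A| = 6 giving ≥ 9.)

|A +̂ A| = 13


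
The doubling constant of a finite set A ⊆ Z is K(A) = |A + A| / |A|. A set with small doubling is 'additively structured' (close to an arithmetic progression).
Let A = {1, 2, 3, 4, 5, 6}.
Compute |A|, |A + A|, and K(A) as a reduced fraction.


|A| = 6.
Compute A + A by enumerating all 36 pairs.
A + A = {2, 3, 4, 5, 6, 7, 8, 9, 10, 11, 12}, so |A + A| = 11.
K = |A + A| / |A| = 11/6 (already in lowest terms) ≈ 1.8333.
Reference: AP of size 6 gives K = 11/6 ≈ 1.8333; a fully generic set of size 6 gives K ≈ 3.5000.

|A| = 6, |A + A| = 11, K = 11/6.


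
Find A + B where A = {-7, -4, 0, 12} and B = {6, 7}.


A + B = {a + b : a ∈ A, b ∈ B}.
Enumerate all |A|·|B| = 4·2 = 8 pairs (a, b) and collect distinct sums.
a = -7: -7+6=-1, -7+7=0
a = -4: -4+6=2, -4+7=3
a = 0: 0+6=6, 0+7=7
a = 12: 12+6=18, 12+7=19
Collecting distinct sums: A + B = {-1, 0, 2, 3, 6, 7, 18, 19}
|A + B| = 8

A + B = {-1, 0, 2, 3, 6, 7, 18, 19}


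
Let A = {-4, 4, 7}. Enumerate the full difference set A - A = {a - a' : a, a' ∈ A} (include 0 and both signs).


A - A = {a - a' : a, a' ∈ A}.
Compute a - a' for each ordered pair (a, a'):
a = -4: -4--4=0, -4-4=-8, -4-7=-11
a = 4: 4--4=8, 4-4=0, 4-7=-3
a = 7: 7--4=11, 7-4=3, 7-7=0
Collecting distinct values (and noting 0 appears from a-a):
A - A = {-11, -8, -3, 0, 3, 8, 11}
|A - A| = 7

A - A = {-11, -8, -3, 0, 3, 8, 11}


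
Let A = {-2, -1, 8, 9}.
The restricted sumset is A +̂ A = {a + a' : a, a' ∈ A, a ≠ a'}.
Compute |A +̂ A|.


Restricted sumset: A +̂ A = {a + a' : a ∈ A, a' ∈ A, a ≠ a'}.
Equivalently, take A + A and drop any sum 2a that is achievable ONLY as a + a for a ∈ A (i.e. sums representable only with equal summands).
Enumerate pairs (a, a') with a < a' (symmetric, so each unordered pair gives one sum; this covers all a ≠ a'):
  -2 + -1 = -3
  -2 + 8 = 6
  -2 + 9 = 7
  -1 + 8 = 7
  -1 + 9 = 8
  8 + 9 = 17
Collected distinct sums: {-3, 6, 7, 8, 17}
|A +̂ A| = 5
(Reference bound: |A +̂ A| ≥ 2|A| - 3 for |A| ≥ 2, with |A| = 4 giving ≥ 5.)

|A +̂ A| = 5


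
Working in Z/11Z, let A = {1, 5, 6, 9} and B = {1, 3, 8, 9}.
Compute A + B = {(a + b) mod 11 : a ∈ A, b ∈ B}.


Work in Z/11Z: reduce every sum a + b modulo 11.
Enumerate all 16 pairs:
a = 1: 1+1=2, 1+3=4, 1+8=9, 1+9=10
a = 5: 5+1=6, 5+3=8, 5+8=2, 5+9=3
a = 6: 6+1=7, 6+3=9, 6+8=3, 6+9=4
a = 9: 9+1=10, 9+3=1, 9+8=6, 9+9=7
Distinct residues collected: {1, 2, 3, 4, 6, 7, 8, 9, 10}
|A + B| = 9 (out of 11 total residues).

A + B = {1, 2, 3, 4, 6, 7, 8, 9, 10}


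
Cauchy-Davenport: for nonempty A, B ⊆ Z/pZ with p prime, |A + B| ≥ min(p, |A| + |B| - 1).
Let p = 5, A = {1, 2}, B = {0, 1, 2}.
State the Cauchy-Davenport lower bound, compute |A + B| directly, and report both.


Cauchy-Davenport: |A + B| ≥ min(p, |A| + |B| - 1) for A, B nonempty in Z/pZ.
|A| = 2, |B| = 3, p = 5.
CD lower bound = min(5, 2 + 3 - 1) = min(5, 4) = 4.
Compute A + B mod 5 directly:
a = 1: 1+0=1, 1+1=2, 1+2=3
a = 2: 2+0=2, 2+1=3, 2+2=4
A + B = {1, 2, 3, 4}, so |A + B| = 4.
Verify: 4 ≥ 4? Yes ✓.

CD lower bound = 4, actual |A + B| = 4.


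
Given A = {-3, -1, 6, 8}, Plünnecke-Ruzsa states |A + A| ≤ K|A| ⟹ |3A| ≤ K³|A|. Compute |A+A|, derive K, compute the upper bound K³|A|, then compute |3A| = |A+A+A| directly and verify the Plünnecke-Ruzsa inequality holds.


|A| = 4.
Step 1: Compute A + A by enumerating all 16 pairs.
A + A = {-6, -4, -2, 3, 5, 7, 12, 14, 16}, so |A + A| = 9.
Step 2: Doubling constant K = |A + A|/|A| = 9/4 = 9/4 ≈ 2.2500.
Step 3: Plünnecke-Ruzsa gives |3A| ≤ K³·|A| = (2.2500)³ · 4 ≈ 45.5625.
Step 4: Compute 3A = A + A + A directly by enumerating all triples (a,b,c) ∈ A³; |3A| = 16.
Step 5: Check 16 ≤ 45.5625? Yes ✓.

K = 9/4, Plünnecke-Ruzsa bound K³|A| ≈ 45.5625, |3A| = 16, inequality holds.
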